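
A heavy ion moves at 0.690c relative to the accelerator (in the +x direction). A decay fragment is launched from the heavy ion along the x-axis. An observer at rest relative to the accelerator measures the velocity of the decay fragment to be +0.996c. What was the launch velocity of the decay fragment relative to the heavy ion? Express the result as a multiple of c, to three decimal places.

+0.978c

Invert the composition law: u' = (u − v)/(1 − uv/c²).
u' = (0.996 − 0.690) / (1 − (0.996)(0.690)) = 0.3060/0.3128 = 0.9784.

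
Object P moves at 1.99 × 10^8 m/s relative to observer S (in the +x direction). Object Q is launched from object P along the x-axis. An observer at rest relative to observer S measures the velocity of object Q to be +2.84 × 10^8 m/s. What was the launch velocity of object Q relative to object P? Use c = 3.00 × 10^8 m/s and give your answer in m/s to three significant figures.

+2.28 × 10^8 m/s

v = 0.663c, u = 0.947c.
Invert the composition law: u' = (u − v)/(1 − uv/c²).
u' = (0.947 − 0.663) / (1 − (0.947)(0.663)) = 0.2833/0.3720 = 0.7616.
u' = 0.7616 × 3.00 × 10^8 m/s.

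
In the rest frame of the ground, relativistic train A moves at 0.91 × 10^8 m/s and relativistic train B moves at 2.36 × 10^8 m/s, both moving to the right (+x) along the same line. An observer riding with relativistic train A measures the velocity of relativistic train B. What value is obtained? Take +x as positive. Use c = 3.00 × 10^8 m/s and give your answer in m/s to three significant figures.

β_A = 0.303, β_B = 0.787 (dividing each by c = 3.00 × 10^8 m/s).
Transform to A's frame with the inverse velocity-addition law: u' = (u − v)/(1 − uv/c²), taking u = β_B and v = β_A.
u' = (0.787 − 0.303) / (1 − (0.303)(0.787)) = 0.4833/0.7614 = 0.6348.
u' = 0.6348 × 3.00 × 10^8 m/s.

+1.90 × 10^8 m/s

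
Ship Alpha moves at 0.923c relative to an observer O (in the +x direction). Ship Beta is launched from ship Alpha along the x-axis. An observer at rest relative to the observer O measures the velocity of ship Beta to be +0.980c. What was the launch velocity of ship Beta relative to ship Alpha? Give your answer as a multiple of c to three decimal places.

+0.597c

Invert the composition law: u' = (u − v)/(1 − uv/c²).
u' = (0.980 − 0.923) / (1 − (0.980)(0.923)) = 0.0570/0.0955 = 0.5971.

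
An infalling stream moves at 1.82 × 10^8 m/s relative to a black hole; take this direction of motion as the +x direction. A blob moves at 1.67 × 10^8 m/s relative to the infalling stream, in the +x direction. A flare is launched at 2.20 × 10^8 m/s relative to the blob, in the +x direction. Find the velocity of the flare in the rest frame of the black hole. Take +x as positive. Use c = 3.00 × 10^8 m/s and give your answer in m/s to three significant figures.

2.94 × 10^8 m/s

Apply u = (u' + v)/(1 + u'v/c²) successively, working outward toward the black hole.
(Dividing each given speed by c = 3.00 × 10^8 m/s to work in units of c.)
Start: velocity of the infalling stream relative to the black hole = 0.6067c.
Compose with the blob (u' = 0.557 in the infalling stream frame): u_1 = (0.557 + 0.607) / (1 + 0.557·0.607) = 1.1633/1.3377 = 0.8696.
Compose with the flare (u' = 0.733 in the blob frame): u_2 = (0.733 + 0.870) / (1 + 0.733·0.870) = 1.6030/1.6377 = 0.9788.
So u = 0.9788 × 3.00 × 10^8 m/s.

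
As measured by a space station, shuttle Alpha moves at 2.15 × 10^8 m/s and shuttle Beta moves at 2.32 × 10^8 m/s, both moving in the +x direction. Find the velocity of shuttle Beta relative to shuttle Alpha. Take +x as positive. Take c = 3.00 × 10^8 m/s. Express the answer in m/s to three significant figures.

β_A = 0.717, β_B = 0.773 (dividing each by c = 3.00 × 10^8 m/s).
Transform to A's frame with the inverse velocity-addition law: u' = (u − v)/(1 − uv/c²), taking u = β_B and v = β_A.
u' = (0.773 − 0.717) / (1 − (0.717)(0.773)) = 0.0567/0.4458 = 0.1271.
u' = 0.1271 × 3.00 × 10^8 m/s.

+3.81 × 10^7 m/s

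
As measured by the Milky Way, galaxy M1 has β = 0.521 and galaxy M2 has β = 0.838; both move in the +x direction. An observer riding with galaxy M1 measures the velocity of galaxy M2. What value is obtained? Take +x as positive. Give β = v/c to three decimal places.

β = +0.563

β_A = 0.521, β_B = 0.838.
Transform to A's frame with the inverse velocity-addition law: u' = (u − v)/(1 − uv/c²), taking u = β_B and v = β_A.
u' = (0.838 − 0.521) / (1 − (0.521)(0.838)) = 0.3170/0.5634 = 0.5627.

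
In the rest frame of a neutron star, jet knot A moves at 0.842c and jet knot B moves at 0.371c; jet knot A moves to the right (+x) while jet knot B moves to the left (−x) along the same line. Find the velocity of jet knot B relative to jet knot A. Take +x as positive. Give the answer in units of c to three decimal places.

-0.924c

β_A = 0.842, β_B = -0.371.
Transform to A's frame with the inverse velocity-addition law: u' = (u − v)/(1 − uv/c²), taking u = β_B and v = β_A.
u' = (-0.371 − 0.842) / (1 − (0.842)(-0.371)) = -1.2130/1.3124 = -0.9243.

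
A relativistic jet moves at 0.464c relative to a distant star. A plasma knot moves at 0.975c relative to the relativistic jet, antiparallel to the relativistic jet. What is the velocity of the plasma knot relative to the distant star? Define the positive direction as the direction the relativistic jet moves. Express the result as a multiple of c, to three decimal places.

With v = 0.464 and u' = -0.975 (in units of c),
u = (u' + v)/(1 + u'v/c²):
u = (-0.975 + 0.464) / (1 + (-0.975)·0.464) = -0.5110/0.5476 = -0.9332

-0.933c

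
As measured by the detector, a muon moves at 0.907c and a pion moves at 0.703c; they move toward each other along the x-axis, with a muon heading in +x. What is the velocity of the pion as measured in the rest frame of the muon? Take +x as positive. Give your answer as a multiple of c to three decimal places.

-0.983c

β_A = 0.907, β_B = -0.703.
Transform to A's frame with the inverse velocity-addition law: u' = (u − v)/(1 − uv/c²), taking u = β_B and v = β_A.
u' = (-0.703 − 0.907) / (1 − (0.907)(-0.703)) = -1.6100/1.6376 = -0.9831.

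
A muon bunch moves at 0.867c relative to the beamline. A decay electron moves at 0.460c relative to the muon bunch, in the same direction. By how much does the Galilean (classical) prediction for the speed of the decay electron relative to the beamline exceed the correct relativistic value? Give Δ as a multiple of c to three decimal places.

Galilean: u_cl = 0.460 + 0.867 = 1.3270.
Relativistic: u_rel = (0.460 + 0.867) / (1 + 0.460·0.867) = 1.3270/1.3988 = 0.9487.
Δ = 1.3270 − 0.9487 = 0.3783.
(The classical prediction exceeds c; the relativistic result does not.)

Δ = 0.378c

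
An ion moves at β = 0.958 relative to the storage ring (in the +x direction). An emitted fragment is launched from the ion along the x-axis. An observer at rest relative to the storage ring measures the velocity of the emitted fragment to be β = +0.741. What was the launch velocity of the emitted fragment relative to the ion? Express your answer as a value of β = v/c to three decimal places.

Invert the composition law: u' = (u − v)/(1 − uv/c²).
u' = (0.741 − 0.958) / (1 − (0.741)(0.958)) = -0.2170/0.2901 = -0.7480.

β = -0.748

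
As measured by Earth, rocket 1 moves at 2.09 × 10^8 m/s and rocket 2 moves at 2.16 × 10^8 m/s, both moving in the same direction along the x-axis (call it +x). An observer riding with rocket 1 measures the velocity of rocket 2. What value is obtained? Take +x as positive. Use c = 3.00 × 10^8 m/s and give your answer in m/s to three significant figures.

β_A = 0.697, β_B = 0.720 (dividing each by c = 3.00 × 10^8 m/s).
Transform to A's frame with the inverse velocity-addition law: u' = (u − v)/(1 − uv/c²), taking u = β_B and v = β_A.
u' = (0.720 − 0.697) / (1 − (0.697)(0.720)) = 0.0233/0.4984 = 0.0468.
u' = 0.0468 × 3.00 × 10^8 m/s.

+1.40 × 10^7 m/s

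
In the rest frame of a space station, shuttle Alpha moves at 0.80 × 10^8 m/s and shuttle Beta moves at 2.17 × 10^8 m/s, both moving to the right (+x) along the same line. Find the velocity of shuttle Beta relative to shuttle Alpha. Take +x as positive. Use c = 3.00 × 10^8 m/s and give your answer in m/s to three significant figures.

+1.70 × 10^8 m/s

β_A = 0.267, β_B = 0.723 (dividing each by c = 3.00 × 10^8 m/s).
Transform to A's frame with the inverse velocity-addition law: u' = (u − v)/(1 − uv/c²), taking u = β_B and v = β_A.
u' = (0.723 − 0.267) / (1 − (0.267)(0.723)) = 0.4567/0.8071 = 0.5658.
u' = 0.5658 × 3.00 × 10^8 m/s.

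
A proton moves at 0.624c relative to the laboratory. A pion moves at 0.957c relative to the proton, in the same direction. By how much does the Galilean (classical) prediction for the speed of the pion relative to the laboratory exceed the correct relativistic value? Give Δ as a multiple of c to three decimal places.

Δ = 0.591c

Galilean: u_cl = 0.957 + 0.624 = 1.5810.
Relativistic: u_rel = (0.957 + 0.624) / (1 + 0.957·0.624) = 1.5810/1.5972 = 0.9899.
Δ = 1.5810 − 0.9899 = 0.5911.
(The classical prediction exceeds c; the relativistic result does not.)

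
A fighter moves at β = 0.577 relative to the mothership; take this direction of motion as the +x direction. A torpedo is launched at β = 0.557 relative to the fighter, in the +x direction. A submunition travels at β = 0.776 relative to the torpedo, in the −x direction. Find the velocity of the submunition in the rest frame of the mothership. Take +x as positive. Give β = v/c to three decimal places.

β = +0.246

Apply u = (u' + v)/(1 + u'v/c²) successively, working outward toward the mothership.
Start: velocity of the fighter relative to the mothership = 0.5770c.
Compose with the torpedo (u' = 0.557 in the fighter frame): u_1 = (0.557 + 0.577) / (1 + 0.557·0.577) = 1.1340/1.3214 = 0.8582.
Compose with the submunition (u' = -0.776 in the torpedo frame): u_2 = (-0.776 + 0.858) / (1 + (-0.776)·0.858) = 0.0822/0.3340 = 0.2460.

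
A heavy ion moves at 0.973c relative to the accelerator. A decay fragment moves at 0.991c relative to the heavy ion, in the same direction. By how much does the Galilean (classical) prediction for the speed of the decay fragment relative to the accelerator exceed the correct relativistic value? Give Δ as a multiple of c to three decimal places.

Δ = 0.964c

Galilean: u_cl = 0.991 + 0.973 = 1.9640.
Relativistic: u_rel = (0.991 + 0.973) / (1 + 0.991·0.973) = 1.9640/1.9642 = 0.9999.
Δ = 1.9640 − 0.9999 = 0.9641.
(The classical prediction exceeds c; the relativistic result does not.)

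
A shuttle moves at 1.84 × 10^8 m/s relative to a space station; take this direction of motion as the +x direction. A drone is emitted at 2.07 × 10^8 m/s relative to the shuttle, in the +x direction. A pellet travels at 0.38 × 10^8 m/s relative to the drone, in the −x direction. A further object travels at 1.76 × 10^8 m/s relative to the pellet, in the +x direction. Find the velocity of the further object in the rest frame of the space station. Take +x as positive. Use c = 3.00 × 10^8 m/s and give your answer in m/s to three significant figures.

Apply u = (u' + v)/(1 + u'v/c²) successively, working outward toward the space station.
(Dividing each given speed by c = 3.00 × 10^8 m/s to work in units of c.)
Start: velocity of the shuttle relative to the space station = 0.6133c.
Compose with the drone (u' = 0.690 in the shuttle frame): u_1 = (0.690 + 0.613) / (1 + 0.690·0.613) = 1.3033/1.4232 = 0.9158.
Compose with the pellet (u' = -0.127 in the drone frame): u_2 = (-0.127 + 0.916) / (1 + (-0.127)·0.916) = 0.7891/0.8840 = 0.8927.
Compose with the further object (u' = 0.587 in the pellet frame): u_3 = (0.587 + 0.893) / (1 + 0.587·0.893) = 1.4793/1.5237 = 0.9709.
So u = 0.9709 × 3.00 × 10^8 m/s.

+2.91 × 10^8 m/s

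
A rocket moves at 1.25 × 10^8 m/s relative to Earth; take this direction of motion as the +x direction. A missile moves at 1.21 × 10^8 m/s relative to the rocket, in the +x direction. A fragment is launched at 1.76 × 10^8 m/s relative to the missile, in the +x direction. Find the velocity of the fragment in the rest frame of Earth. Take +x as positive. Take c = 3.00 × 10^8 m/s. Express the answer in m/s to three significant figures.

Apply u = (u' + v)/(1 + u'v/c²) successively, working outward toward Earth.
(Dividing each given speed by c = 3.00 × 10^8 m/s to work in units of c.)
Start: velocity of the rocket relative to Earth = 0.4167c.
Compose with the missile (u' = 0.403 in the rocket frame): u_1 = (0.403 + 0.417) / (1 + 0.403·0.417) = 0.8200/1.1681 = 0.7020.
Compose with the fragment (u' = 0.587 in the missile frame): u_2 = (0.587 + 0.702) / (1 + 0.587·0.702) = 1.2887/1.4119 = 0.9128.
So u = 0.9128 × 3.00 × 10^8 m/s.

2.74 × 10^8 m/s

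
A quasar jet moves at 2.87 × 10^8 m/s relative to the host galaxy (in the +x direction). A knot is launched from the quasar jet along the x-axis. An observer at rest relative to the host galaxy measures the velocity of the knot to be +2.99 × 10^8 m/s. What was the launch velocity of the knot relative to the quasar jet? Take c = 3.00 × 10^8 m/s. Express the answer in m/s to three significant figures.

v = 0.957c, u = 0.997c.
Invert the composition law: u' = (u − v)/(1 − uv/c²).
u' = (0.997 − 0.957) / (1 − (0.997)(0.957)) = 0.0400/0.0465 = 0.8598.
u' = 0.8598 × 3.00 × 10^8 m/s.

+2.58 × 10^8 m/s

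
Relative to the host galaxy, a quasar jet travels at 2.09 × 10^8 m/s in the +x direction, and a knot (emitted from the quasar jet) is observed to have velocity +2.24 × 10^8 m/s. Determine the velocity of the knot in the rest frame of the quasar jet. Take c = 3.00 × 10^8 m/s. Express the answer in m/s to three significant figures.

v = 0.697c, u = 0.747c.
Invert the composition law: u' = (u − v)/(1 − uv/c²).
u' = (0.747 − 0.697) / (1 − (0.747)(0.697)) = 0.0500/0.4798 = 0.1042.
u' = 0.1042 × 3.00 × 10^8 m/s.

+3.13 × 10^7 m/s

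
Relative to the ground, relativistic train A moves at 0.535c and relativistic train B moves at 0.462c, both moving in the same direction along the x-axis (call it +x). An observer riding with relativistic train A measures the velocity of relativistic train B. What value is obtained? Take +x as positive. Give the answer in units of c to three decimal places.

-0.097c

β_A = 0.535, β_B = 0.462.
Transform to A's frame with the inverse velocity-addition law: u' = (u − v)/(1 − uv/c²), taking u = β_B and v = β_A.
u' = (0.462 − 0.535) / (1 − (0.535)(0.462)) = -0.0730/0.7528 = -0.0970.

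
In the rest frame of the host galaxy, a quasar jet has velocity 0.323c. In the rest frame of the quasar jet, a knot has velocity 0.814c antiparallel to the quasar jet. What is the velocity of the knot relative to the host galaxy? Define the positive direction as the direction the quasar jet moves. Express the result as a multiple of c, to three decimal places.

With v = 0.323 and u' = -0.814 (in units of c),
u = (u' + v)/(1 + u'v/c²):
u = (-0.814 + 0.323) / (1 + (-0.814)·0.323) = -0.4910/0.7371 = -0.6661

-0.666c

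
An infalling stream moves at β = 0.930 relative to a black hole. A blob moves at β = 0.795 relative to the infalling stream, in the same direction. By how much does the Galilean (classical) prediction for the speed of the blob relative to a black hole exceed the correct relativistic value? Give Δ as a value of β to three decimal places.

Galilean: u_cl = 0.795 + 0.930 = 1.7250.
Relativistic: u_rel = (0.795 + 0.930) / (1 + 0.795·0.930) = 1.7250/1.7393 = 0.9917.
Δ = 1.7250 − 0.9917 = 0.7333.
(The classical prediction exceeds c; the relativistic result does not.)

Δ = 0.733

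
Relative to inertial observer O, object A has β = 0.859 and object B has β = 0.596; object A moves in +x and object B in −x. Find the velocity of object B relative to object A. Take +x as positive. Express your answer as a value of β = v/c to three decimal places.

β_A = 0.859, β_B = -0.596.
Transform to A's frame with the inverse velocity-addition law: u' = (u − v)/(1 − uv/c²), taking u = β_B and v = β_A.
u' = (-0.596 − 0.859) / (1 − (0.859)(-0.596)) = -1.4550/1.5120 = -0.9623.

β = -0.962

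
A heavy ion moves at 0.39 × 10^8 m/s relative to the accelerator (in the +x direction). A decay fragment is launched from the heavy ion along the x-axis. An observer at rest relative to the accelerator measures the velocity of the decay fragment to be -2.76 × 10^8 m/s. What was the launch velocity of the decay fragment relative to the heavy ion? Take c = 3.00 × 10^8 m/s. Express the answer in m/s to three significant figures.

-2.81 × 10^8 m/s

v = 0.130c, u = -0.920c.
Invert the composition law: u' = (u − v)/(1 − uv/c²).
u' = (-0.920 − 0.130) / (1 − (-0.920)(0.130)) = -1.0500/1.1196 = -0.9378.
u' = -0.9378 × 3.00 × 10^8 m/s.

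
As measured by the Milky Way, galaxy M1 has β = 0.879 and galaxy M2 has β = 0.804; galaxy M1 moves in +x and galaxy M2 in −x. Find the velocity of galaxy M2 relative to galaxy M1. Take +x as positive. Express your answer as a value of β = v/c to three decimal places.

β_A = 0.879, β_B = -0.804.
Transform to A's frame with the inverse velocity-addition law: u' = (u − v)/(1 − uv/c²), taking u = β_B and v = β_A.
u' = (-0.804 − 0.879) / (1 − (0.879)(-0.804)) = -1.6830/1.7067 = -0.9861.

β = -0.986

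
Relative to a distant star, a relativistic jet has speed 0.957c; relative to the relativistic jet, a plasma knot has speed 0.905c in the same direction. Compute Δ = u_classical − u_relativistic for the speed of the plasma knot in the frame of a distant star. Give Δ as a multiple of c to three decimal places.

Δ = 0.864c

Galilean: u_cl = 0.905 + 0.957 = 1.8620.
Relativistic: u_rel = (0.905 + 0.957) / (1 + 0.905·0.957) = 1.8620/1.8661 = 0.9978.
Δ = 1.8620 − 0.9978 = 0.8642.
(The classical prediction exceeds c; the relativistic result does not.)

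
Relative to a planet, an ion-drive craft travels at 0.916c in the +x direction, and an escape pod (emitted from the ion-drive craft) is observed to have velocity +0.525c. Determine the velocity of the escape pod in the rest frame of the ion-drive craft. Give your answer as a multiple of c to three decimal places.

-0.753c

Invert the composition law: u' = (u − v)/(1 − uv/c²).
u' = (0.525 − 0.916) / (1 − (0.525)(0.916)) = -0.3910/0.5191 = -0.7532.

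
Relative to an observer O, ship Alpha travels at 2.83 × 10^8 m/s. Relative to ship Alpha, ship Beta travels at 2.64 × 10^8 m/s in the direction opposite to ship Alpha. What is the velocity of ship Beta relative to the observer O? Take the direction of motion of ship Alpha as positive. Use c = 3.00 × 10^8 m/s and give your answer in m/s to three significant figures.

+1.12 × 10^8 m/s

In units of c (dividing by 3.00 × 10^8 m/s): v = 0.943, u' = -0.880.
u = (u' + v)/(1 + u'v/c²):
u = (-0.880 + 0.943) / (1 + (-0.880)·0.943) = 0.0633/0.1699 = 0.3728
Converting back: u = 0.3728 × 3.00 × 10^8 m/s.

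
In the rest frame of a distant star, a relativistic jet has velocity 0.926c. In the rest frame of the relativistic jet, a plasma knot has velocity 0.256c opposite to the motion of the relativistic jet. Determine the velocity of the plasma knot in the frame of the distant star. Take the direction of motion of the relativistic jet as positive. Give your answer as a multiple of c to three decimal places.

With v = 0.926 and u' = -0.256 (in units of c),
u = (u' + v)/(1 + u'v/c²):
u = (-0.256 + 0.926) / (1 + (-0.256)·0.926) = 0.6700/0.7629 = 0.8782
(Galilean addition would give +0.670c.)

+0.878c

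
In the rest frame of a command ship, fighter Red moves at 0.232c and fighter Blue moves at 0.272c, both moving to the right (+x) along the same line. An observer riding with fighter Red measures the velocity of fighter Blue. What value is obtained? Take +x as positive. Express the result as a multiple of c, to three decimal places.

+0.043c

β_A = 0.232, β_B = 0.272.
Transform to A's frame with the inverse velocity-addition law: u' = (u − v)/(1 − uv/c²), taking u = β_B and v = β_A.
u' = (0.272 − 0.232) / (1 − (0.232)(0.272)) = 0.0400/0.9369 = 0.0427.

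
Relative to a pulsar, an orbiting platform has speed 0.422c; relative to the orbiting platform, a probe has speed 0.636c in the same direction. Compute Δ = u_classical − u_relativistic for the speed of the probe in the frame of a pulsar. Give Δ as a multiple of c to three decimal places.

Δ = 0.224c

Galilean: u_cl = 0.636 + 0.422 = 1.0580.
Relativistic: u_rel = (0.636 + 0.422) / (1 + 0.636·0.422) = 1.0580/1.2684 = 0.8341.
Δ = 1.0580 − 0.8341 = 0.2239.
(The classical prediction exceeds c; the relativistic result does not.)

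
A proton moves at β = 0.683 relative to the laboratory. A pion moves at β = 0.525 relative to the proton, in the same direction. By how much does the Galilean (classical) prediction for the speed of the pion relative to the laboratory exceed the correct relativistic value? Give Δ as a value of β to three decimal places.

Δ = 0.319

Galilean: u_cl = 0.525 + 0.683 = 1.2080.
Relativistic: u_rel = (0.525 + 0.683) / (1 + 0.525·0.683) = 1.2080/1.3586 = 0.8892.
Δ = 1.2080 − 0.8892 = 0.3188.
(The classical prediction exceeds c; the relativistic result does not.)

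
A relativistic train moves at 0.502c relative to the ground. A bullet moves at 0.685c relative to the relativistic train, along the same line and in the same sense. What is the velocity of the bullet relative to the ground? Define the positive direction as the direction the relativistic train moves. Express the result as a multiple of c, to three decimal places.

0.883c

With v = 0.502 and u' = 0.685 (in units of c),
u = (u' + v)/(1 + u'v/c²):
u = (0.685 + 0.502) / (1 + 0.685·0.502) = 1.1870/1.3439 = 0.8833
(Galilean addition would give +1.187c, exceeding c.)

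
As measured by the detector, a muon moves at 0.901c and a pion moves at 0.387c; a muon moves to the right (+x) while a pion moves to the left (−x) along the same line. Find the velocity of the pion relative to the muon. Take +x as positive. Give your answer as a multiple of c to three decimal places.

-0.955c

β_A = 0.901, β_B = -0.387.
Transform to A's frame with the inverse velocity-addition law: u' = (u − v)/(1 − uv/c²), taking u = β_B and v = β_A.
u' = (-0.387 − 0.901) / (1 − (0.901)(-0.387)) = -1.2880/1.3487 = -0.9550.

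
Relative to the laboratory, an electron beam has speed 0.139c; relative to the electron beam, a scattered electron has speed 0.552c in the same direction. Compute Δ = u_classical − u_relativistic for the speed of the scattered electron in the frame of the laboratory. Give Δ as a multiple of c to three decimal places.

Δ = 0.049c

Galilean: u_cl = 0.552 + 0.139 = 0.6910.
Relativistic: u_rel = (0.552 + 0.139) / (1 + 0.552·0.139) = 0.6910/1.0767 = 0.6418.
Δ = 0.6910 − 0.6418 = 0.0492.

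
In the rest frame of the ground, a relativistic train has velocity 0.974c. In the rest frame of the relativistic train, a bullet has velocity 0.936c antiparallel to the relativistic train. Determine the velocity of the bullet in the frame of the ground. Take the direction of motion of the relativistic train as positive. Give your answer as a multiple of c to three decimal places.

+0.430c

With v = 0.974 and u' = -0.936 (in units of c),
u = (u' + v)/(1 + u'v/c²):
u = (-0.936 + 0.974) / (1 + (-0.936)·0.974) = 0.0380/0.0883 = 0.4302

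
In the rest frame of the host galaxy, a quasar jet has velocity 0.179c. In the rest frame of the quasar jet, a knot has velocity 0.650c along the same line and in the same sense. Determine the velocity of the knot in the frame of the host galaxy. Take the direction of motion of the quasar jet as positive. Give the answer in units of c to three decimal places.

0.743c

With v = 0.179 and u' = 0.650 (in units of c),
u = (u' + v)/(1 + u'v/c²):
u = (0.650 + 0.179) / (1 + 0.650·0.179) = 0.8290/1.1163 = 0.7426
(Galilean addition would give +0.829c.)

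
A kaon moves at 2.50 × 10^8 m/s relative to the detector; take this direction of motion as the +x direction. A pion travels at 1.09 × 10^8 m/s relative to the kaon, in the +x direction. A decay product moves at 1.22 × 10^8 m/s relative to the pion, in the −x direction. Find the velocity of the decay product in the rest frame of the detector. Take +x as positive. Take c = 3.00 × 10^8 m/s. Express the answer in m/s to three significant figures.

+2.45 × 10^8 m/s

Apply u = (u' + v)/(1 + u'v/c²) successively, working outward toward the detector.
(Dividing each given speed by c = 3.00 × 10^8 m/s to work in units of c.)
Start: velocity of the kaon relative to the detector = 0.8333c.
Compose with the pion (u' = 0.363 in the kaon frame): u_1 = (0.363 + 0.833) / (1 + 0.363·0.833) = 1.1967/1.3028 = 0.9186.
Compose with the decay product (u' = -0.407 in the pion frame): u_2 = (-0.407 + 0.919) / (1 + (-0.407)·0.919) = 0.5119/0.6265 = 0.8171.
So u = 0.8171 × 3.00 × 10^8 m/s.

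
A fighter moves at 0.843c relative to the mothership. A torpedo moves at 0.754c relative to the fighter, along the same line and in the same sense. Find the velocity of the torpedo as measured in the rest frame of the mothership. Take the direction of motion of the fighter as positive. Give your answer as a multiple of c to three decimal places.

0.976c

With v = 0.843 and u' = 0.754 (in units of c),
u = (u' + v)/(1 + u'v/c²):
u = (0.754 + 0.843) / (1 + 0.754·0.843) = 1.5970/1.6356 = 0.9764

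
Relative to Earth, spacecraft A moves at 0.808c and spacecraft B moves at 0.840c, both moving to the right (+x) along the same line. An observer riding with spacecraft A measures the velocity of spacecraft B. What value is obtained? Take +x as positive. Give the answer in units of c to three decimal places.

+0.100c

β_A = 0.808, β_B = 0.840.
Transform to A's frame with the inverse velocity-addition law: u' = (u − v)/(1 − uv/c²), taking u = β_B and v = β_A.
u' = (0.840 − 0.808) / (1 − (0.808)(0.840)) = 0.0320/0.3213 = 0.0996.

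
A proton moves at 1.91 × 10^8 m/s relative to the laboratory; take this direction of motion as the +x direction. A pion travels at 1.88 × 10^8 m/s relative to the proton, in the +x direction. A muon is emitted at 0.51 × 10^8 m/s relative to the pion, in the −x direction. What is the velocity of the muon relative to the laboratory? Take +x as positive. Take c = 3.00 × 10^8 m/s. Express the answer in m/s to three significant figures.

Apply u = (u' + v)/(1 + u'v/c²) successively, working outward toward the laboratory.
(Dividing each given speed by c = 3.00 × 10^8 m/s to work in units of c.)
Start: velocity of the proton relative to the laboratory = 0.6367c.
Compose with the pion (u' = 0.627 in the proton frame): u_1 = (0.627 + 0.637) / (1 + 0.627·0.637) = 1.2633/1.3990 = 0.9030.
Compose with the muon (u' = -0.170 in the pion frame): u_2 = (-0.170 + 0.903) / (1 + (-0.170)·0.903) = 0.7330/0.8465 = 0.8660.
So u = 0.8660 × 3.00 × 10^8 m/s.

+2.60 × 10^8 m/s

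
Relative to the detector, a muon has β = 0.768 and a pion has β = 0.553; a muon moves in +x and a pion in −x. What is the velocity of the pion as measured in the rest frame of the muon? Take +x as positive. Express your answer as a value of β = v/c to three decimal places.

β_A = 0.768, β_B = -0.553.
Transform to A's frame with the inverse velocity-addition law: u' = (u − v)/(1 − uv/c²), taking u = β_B and v = β_A.
u' = (-0.553 − 0.768) / (1 − (0.768)(-0.553)) = -1.3210/1.4247 = -0.9272.

β = -0.927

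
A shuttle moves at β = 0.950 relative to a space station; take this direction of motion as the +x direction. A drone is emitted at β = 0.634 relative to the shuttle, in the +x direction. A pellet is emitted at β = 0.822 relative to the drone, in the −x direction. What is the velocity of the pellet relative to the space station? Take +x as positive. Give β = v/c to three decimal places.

Apply u = (u' + v)/(1 + u'v/c²) successively, working outward toward the space station.
Start: velocity of the shuttle relative to the space station = 0.9500c.
Compose with the drone (u' = 0.634 in the shuttle frame): u_1 = (0.634 + 0.950) / (1 + 0.634·0.950) = 1.5840/1.6023 = 0.9886.
Compose with the pellet (u' = -0.822 in the drone frame): u_2 = (-0.822 + 0.989) / (1 + (-0.822)·0.989) = 0.1666/0.1874 = 0.8890.

β = +0.889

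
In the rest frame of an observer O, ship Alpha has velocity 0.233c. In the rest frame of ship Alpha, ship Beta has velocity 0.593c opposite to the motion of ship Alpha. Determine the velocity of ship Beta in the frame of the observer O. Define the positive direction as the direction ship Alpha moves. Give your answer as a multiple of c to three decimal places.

-0.418c

With v = 0.233 and u' = -0.593 (in units of c),
u = (u' + v)/(1 + u'v/c²):
u = (-0.593 + 0.233) / (1 + (-0.593)·0.233) = -0.3600/0.8618 = -0.4177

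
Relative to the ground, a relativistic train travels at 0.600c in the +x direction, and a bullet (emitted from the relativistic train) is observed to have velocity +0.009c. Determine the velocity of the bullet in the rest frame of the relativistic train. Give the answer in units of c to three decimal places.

-0.594c

Invert the composition law: u' = (u − v)/(1 − uv/c²).
u' = (0.009 − 0.600) / (1 − (0.009)(0.600)) = -0.5910/0.9946 = -0.5942.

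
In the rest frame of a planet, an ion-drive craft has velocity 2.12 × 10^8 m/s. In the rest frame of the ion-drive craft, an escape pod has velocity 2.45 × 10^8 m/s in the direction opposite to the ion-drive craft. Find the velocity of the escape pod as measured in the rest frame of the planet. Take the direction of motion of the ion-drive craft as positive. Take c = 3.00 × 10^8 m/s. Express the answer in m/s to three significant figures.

In units of c (dividing by 3.00 × 10^8 m/s): v = 0.707, u' = -0.817.
u = (u' + v)/(1 + u'v/c²):
u = (-0.817 + 0.707) / (1 + (-0.817)·0.707) = -0.1100/0.4229 = -0.2601
Converting back: u = -0.2601 × 3.00 × 10^8 m/s.

-7.80 × 10^7 m/s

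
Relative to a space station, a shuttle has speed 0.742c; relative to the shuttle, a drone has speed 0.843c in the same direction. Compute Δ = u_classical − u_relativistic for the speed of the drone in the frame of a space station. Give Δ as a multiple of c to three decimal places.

Δ = 0.610c

Galilean: u_cl = 0.843 + 0.742 = 1.5850.
Relativistic: u_rel = (0.843 + 0.742) / (1 + 0.843·0.742) = 1.5850/1.6255 = 0.9751.
Δ = 1.5850 − 0.9751 = 0.6099.
(The classical prediction exceeds c; the relativistic result does not.)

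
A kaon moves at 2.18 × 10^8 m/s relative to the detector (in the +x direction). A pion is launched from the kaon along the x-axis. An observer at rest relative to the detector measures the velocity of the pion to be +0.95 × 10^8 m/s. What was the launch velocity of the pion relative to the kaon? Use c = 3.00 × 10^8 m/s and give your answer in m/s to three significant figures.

-1.60 × 10^8 m/s

v = 0.727c, u = 0.317c.
Invert the composition law: u' = (u − v)/(1 − uv/c²).
u' = (0.317 − 0.727) / (1 − (0.317)(0.727)) = -0.4100/0.7699 = -0.5325.
u' = -0.5325 × 3.00 × 10^8 m/s.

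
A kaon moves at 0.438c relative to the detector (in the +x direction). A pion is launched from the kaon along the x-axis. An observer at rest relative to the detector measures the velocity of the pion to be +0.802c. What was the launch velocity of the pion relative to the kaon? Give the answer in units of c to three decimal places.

Invert the composition law: u' = (u − v)/(1 − uv/c²).
u' = (0.802 − 0.438) / (1 − (0.802)(0.438)) = 0.3640/0.6487 = 0.5611.

+0.561c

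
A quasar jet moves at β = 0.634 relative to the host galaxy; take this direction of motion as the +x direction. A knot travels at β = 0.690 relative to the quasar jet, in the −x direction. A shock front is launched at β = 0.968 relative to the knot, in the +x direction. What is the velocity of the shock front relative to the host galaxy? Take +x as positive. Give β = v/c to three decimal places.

β = +0.961

Apply u = (u' + v)/(1 + u'v/c²) successively, working outward toward the host galaxy.
Start: velocity of the quasar jet relative to the host galaxy = 0.6340c.
Compose with the knot (u' = -0.690 in the quasar jet frame): u_1 = (-0.690 + 0.634) / (1 + (-0.690)·0.634) = -0.0560/0.5625 = -0.0995.
Compose with the shock front (u' = 0.968 in the knot frame): u_2 = (0.968 + (-0.100)) / (1 + 0.968·(-0.100)) = 0.8685/0.9036 = 0.9611.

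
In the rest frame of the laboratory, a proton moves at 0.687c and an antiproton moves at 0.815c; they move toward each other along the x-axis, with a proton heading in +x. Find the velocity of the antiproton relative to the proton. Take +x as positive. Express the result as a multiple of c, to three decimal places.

β_A = 0.687, β_B = -0.815.
Transform to A's frame with the inverse velocity-addition law: u' = (u − v)/(1 − uv/c²), taking u = β_B and v = β_A.
u' = (-0.815 − 0.687) / (1 − (0.687)(-0.815)) = -1.5020/1.5599 = -0.9629.

-0.963c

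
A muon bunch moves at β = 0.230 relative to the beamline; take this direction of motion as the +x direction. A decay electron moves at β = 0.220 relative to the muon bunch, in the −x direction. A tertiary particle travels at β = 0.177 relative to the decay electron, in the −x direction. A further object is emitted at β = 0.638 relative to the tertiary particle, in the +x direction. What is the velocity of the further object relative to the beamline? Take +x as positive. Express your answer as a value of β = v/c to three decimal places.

β = +0.527

Apply u = (u' + v)/(1 + u'v/c²) successively, working outward toward the beamline.
Start: velocity of the muon bunch relative to the beamline = 0.2300c.
Compose with the decay electron (u' = -0.220 in the muon bunch frame): u_1 = (-0.220 + 0.230) / (1 + (-0.220)·0.230) = 0.0100/0.9494 = 0.0105.
Compose with the tertiary particle (u' = -0.177 in the decay electron frame): u_2 = (-0.177 + 0.011) / (1 + (-0.177)·0.011) = -0.1665/0.9981 = -0.1668.
Compose with the further object (u' = 0.638 in the tertiary particle frame): u_3 = (0.638 + (-0.167)) / (1 + 0.638·(-0.167)) = 0.4712/0.8936 = 0.5273.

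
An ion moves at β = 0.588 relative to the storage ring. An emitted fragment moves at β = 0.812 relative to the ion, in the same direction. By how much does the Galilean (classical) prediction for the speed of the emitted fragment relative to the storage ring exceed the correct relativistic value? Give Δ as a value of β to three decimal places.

Galilean: u_cl = 0.812 + 0.588 = 1.4000.
Relativistic: u_rel = (0.812 + 0.588) / (1 + 0.812·0.588) = 1.4000/1.4775 = 0.9476.
Δ = 1.4000 − 0.9476 = 0.4524.
(The classical prediction exceeds c; the relativistic result does not.)

Δ = 0.452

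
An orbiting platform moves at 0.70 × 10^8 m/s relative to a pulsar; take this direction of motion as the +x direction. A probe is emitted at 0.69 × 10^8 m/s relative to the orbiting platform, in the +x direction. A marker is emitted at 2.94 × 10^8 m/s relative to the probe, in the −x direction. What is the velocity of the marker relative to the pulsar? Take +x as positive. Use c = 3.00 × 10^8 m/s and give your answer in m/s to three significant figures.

-2.85 × 10^8 m/s

Apply u = (u' + v)/(1 + u'v/c²) successively, working outward toward the pulsar.
(Dividing each given speed by c = 3.00 × 10^8 m/s to work in units of c.)
Start: velocity of the orbiting platform relative to the pulsar = 0.2333c.
Compose with the probe (u' = 0.230 in the orbiting platform frame): u_1 = (0.230 + 0.233) / (1 + 0.230·0.233) = 0.4633/1.0537 = 0.4397.
Compose with the marker (u' = -0.980 in the probe frame): u_2 = (-0.980 + 0.440) / (1 + (-0.980)·0.440) = -0.5403/0.5691 = -0.9494.
So u = -0.9494 × 3.00 × 10^8 m/s.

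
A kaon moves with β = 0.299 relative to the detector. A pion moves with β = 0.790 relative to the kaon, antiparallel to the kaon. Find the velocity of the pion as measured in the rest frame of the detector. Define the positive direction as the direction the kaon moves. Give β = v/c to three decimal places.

β = -0.643

With v = 0.299 and u' = -0.790 (in units of c),
u = (u' + v)/(1 + u'v/c²):
u = (-0.790 + 0.299) / (1 + (-0.790)·0.299) = -0.4910/0.7638 = -0.6428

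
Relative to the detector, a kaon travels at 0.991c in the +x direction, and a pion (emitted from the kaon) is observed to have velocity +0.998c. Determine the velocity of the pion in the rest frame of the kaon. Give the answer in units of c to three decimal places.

Invert the composition law: u' = (u − v)/(1 − uv/c²).
u' = (0.998 − 0.991) / (1 − (0.998)(0.991)) = 0.0070/0.0110 = 0.6374.

+0.637c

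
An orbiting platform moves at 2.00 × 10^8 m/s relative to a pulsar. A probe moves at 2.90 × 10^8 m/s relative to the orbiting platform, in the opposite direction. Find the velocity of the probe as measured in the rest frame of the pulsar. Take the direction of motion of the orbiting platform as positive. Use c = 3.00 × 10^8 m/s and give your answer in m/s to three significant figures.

-2.53 × 10^8 m/s

In units of c (dividing by 3.00 × 10^8 m/s): v = 0.667, u' = -0.967.
u = (u' + v)/(1 + u'v/c²):
u = (-0.967 + 0.667) / (1 + (-0.967)·0.667) = -0.3000/0.3556 = -0.8438
Converting back: u = -0.8438 × 3.00 × 10^8 m/s.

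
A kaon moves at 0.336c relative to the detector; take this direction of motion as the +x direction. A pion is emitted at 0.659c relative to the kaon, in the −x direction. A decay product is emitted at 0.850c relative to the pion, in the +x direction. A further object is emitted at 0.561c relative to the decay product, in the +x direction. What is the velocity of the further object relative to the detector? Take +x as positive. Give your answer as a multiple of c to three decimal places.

Apply u = (u' + v)/(1 + u'v/c²) successively, working outward toward the detector.
Start: velocity of the kaon relative to the detector = 0.3360c.
Compose with the pion (u' = -0.659 in the kaon frame): u_1 = (-0.659 + 0.336) / (1 + (-0.659)·0.336) = -0.3230/0.7786 = -0.4149.
Compose with the decay product (u' = 0.850 in the pion frame): u_2 = (0.850 + (-0.415)) / (1 + 0.850·(-0.415)) = 0.4351/0.6474 = 0.6722.
Compose with the further object (u' = 0.561 in the decay product frame): u_3 = (0.561 + 0.672) / (1 + 0.561·0.672) = 1.2332/1.3771 = 0.8955.

+0.895c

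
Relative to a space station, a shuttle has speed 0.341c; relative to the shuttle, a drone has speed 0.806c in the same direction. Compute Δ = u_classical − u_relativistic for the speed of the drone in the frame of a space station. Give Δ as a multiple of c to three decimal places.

Galilean: u_cl = 0.806 + 0.341 = 1.1470.
Relativistic: u_rel = (0.806 + 0.341) / (1 + 0.806·0.341) = 1.1470/1.2748 = 0.8997.
Δ = 1.1470 − 0.8997 = 0.2473.
(The classical prediction exceeds c; the relativistic result does not.)

Δ = 0.247c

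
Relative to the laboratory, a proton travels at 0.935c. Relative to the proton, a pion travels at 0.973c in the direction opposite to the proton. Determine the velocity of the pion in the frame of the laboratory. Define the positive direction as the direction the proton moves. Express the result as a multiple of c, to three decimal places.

With v = 0.935 and u' = -0.973 (in units of c),
u = (u' + v)/(1 + u'v/c²):
u = (-0.973 + 0.935) / (1 + (-0.973)·0.935) = -0.0380/0.0902 = -0.4211

-0.421c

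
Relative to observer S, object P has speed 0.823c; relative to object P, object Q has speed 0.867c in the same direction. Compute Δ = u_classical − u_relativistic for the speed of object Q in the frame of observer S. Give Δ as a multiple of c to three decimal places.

Galilean: u_cl = 0.867 + 0.823 = 1.6900.
Relativistic: u_rel = (0.867 + 0.823) / (1 + 0.867·0.823) = 1.6900/1.7135 = 0.9863.
Δ = 1.6900 − 0.9863 = 0.7037.
(The classical prediction exceeds c; the relativistic result does not.)

Δ = 0.704c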